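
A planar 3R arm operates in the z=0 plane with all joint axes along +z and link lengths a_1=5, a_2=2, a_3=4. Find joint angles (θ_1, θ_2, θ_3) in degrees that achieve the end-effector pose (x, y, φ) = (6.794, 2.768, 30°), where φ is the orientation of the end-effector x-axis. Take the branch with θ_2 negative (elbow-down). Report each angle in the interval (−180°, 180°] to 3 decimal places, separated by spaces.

29.998 -150.008 150.010

wrist centre = target − a_3·(cos φ, sin φ) = (3.3299, 0.7680)
cos θ_2 = (11.6780−5²−2²)/(2·5·2) = -0.8661; θ_2 = -150.0083° (elbow-down)
β = atan2(0.7680,3.3299) = 12.9875°; ψ = atan2(-0.9997,3.2678) = -17.0109°
θ_1 = β − ψ = 29.9984°
θ_3 = φ − θ_1 − θ_2 = 150.0099° (wrapped to (-180°,180°])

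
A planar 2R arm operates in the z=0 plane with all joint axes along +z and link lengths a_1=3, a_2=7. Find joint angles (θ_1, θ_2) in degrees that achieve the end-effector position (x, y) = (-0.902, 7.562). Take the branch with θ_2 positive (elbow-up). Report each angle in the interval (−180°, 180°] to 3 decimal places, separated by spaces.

cos θ_2 = (57.9974−3²−7²)/(2·3·7) = -0.0001; θ_2 = 90.0035° (elbow-up)
β = atan2(7.5620,-0.9020) = 96.8021°; ψ = atan2(7.0000,2.9996) = 66.8044°
θ_1 = β − ψ = 29.9978°

29.998 90.003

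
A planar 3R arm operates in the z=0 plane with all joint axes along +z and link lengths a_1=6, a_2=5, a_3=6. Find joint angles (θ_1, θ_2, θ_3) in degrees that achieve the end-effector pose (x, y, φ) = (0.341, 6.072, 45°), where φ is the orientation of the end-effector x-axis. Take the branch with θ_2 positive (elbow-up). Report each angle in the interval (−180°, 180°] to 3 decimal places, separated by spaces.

99.757 135.006 170.237

wrist centre = target − a_3·(cos φ, sin φ) = (-3.9016, 1.8294)
cos θ_2 = (18.5694−6²−5²)/(2·6·5) = -0.7072; θ_2 = 135.0057° (elbow-up)
β = atan2(1.8294,-3.9016) = 154.8796°; ψ = atan2(3.5352,2.4641) = 55.1225°
θ_1 = β − ψ = 99.7571°
θ_3 = φ − θ_1 − θ_2 = 170.2372° (wrapped to (-180°,180°])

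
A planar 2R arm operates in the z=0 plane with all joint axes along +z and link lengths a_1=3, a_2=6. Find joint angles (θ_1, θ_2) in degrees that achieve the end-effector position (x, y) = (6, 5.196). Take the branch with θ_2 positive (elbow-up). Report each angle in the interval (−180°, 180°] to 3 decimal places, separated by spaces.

-0.003 60.003

cos θ_2 = (62.9984−3²−6²)/(2·3·6) = 0.5000; θ_2 = 60.0029° (elbow-up)
β = atan2(5.1960,6.0000) = 40.8926°; ψ = atan2(5.1963,5.9997) = 40.8955°
θ_1 = β − ψ = -0.0029°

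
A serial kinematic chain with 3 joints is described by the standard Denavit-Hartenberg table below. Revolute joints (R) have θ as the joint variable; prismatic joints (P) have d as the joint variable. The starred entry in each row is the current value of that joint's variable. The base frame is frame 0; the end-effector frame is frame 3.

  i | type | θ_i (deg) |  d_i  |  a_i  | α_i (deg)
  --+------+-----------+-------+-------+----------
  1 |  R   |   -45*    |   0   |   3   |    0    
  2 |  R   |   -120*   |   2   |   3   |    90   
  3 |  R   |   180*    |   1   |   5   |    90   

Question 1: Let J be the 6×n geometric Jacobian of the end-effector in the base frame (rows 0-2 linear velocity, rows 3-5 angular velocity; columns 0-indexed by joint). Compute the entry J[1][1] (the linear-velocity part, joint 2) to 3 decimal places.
1.673

axis z_1 = (0.0000,0.0000,1.0000); lever o_n−o_1 = (1.6730,1.4836,2.0000)
cross product → J_v[:, 1] = (-1.4836,1.6730,0.0000)
J_ω[:, 1] = z_1
entry J[1][1] = 1.6730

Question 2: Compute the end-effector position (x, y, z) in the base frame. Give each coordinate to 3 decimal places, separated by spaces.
3.794 -0.638 2.000

after link 1: o_1 = (2.1213, -2.1213, 0.0000)
after link 2: o_2 = (-0.7765, -2.8978, 2.0000)
after link 3: o_3 = (3.7944, -0.6378, 2.0000)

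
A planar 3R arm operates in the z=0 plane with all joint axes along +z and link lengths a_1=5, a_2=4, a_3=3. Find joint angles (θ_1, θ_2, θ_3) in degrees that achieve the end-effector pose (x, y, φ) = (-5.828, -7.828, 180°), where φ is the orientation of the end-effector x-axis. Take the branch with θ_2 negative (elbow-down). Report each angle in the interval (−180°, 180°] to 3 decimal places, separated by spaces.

-89.990 -45.018 -44.991

wrist centre = target − a_3·(cos φ, sin φ) = (-2.8280, -7.8280)
cos θ_2 = (69.2752−5²−4²)/(2·5·4) = 0.7069; θ_2 = -45.0184° (elbow-down)
β = atan2(-7.8280,-2.8280) = -109.8631°; ψ = atan2(-2.8293,7.8275) = -19.8729°
θ_1 = β − ψ = -89.9902°
θ_3 = φ − θ_1 − θ_2 = -44.9913° (wrapped to (-180°,180°])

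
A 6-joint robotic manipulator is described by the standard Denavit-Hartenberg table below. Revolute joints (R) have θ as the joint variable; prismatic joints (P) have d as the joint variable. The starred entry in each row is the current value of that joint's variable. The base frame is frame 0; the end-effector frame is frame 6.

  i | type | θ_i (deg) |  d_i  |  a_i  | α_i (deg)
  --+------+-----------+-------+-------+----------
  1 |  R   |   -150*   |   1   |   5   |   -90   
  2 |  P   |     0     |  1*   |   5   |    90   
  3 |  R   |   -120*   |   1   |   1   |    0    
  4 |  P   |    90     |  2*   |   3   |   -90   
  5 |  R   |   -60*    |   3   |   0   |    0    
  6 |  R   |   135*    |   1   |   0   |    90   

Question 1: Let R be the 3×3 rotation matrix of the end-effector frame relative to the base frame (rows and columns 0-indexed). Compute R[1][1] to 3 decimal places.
End-effector y-axis (col 1 of R) = (0.0000,-1.0000,0.0000)
R[1][1] = -1.0000

-1.000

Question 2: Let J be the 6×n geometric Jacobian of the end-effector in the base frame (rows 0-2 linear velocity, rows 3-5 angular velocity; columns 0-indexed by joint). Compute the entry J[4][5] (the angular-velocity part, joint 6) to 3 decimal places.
-1.000

axis z_5 = (0.0000,-1.0000,0.0000); lever o_n−o_5 = (0.0000,-1.0000,0.0000)
cross product → J_v[:, 5] = (0.0000,0.0000,-0.0000)
J_ω[:, 5] = z_5
entry J[4][5] = -1.0000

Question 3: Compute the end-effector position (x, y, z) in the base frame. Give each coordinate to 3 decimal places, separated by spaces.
after link 1: o_1 = (-4.3301, -2.5000, 1.0000)
after link 2: o_2 = (-8.1603, -5.8660, 1.0000)
after link 3: o_3 = (-8.1603, -4.8660, 2.0000)
after link 4: o_4 = (-11.1603, -4.8660, 4.0000)
after link 5: o_5 = (-11.1603, -7.8660, 4.0000)
after link 6: o_6 = (-11.1603, -8.8660, 4.0000)

-11.160 -8.866 4.000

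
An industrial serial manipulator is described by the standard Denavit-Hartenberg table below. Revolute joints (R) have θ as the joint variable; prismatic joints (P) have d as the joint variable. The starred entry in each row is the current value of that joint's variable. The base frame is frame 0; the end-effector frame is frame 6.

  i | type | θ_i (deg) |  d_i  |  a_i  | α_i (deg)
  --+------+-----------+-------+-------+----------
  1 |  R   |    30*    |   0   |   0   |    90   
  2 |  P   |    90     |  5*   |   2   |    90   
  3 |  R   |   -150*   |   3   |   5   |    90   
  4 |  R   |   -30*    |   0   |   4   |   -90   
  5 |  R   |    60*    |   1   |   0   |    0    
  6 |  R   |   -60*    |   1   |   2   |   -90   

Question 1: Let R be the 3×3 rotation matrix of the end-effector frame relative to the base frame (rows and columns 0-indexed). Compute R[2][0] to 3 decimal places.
End-effector x-axis (col 0 of R) = (-0.6495,0.1250,-0.7500)
R[2][0] = -0.7500

-0.750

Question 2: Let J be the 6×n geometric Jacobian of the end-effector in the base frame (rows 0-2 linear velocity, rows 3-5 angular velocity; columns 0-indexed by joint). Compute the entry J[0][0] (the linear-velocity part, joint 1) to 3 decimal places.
-1.384

axis z_0 = ẑ; lever o_n−o_0 = (1.2010,1.3840,-7.6962)
cross product → J_v[:, 0] = (-1.3840,1.2010,0.0000)
J_ω[:, 0] = z_0
entry J[0][0] = -1.3840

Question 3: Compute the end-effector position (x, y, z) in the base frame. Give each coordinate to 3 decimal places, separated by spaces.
after link 1: o_1 = (0.0000, 0.0000, 0.0000)
after link 2: o_2 = (2.5000, -4.3301, 2.0000)
after link 3: o_3 = (3.8481, -0.6651, -2.3301)
after link 4: o_4 = (1.2500, -0.1651, -5.3301)
after link 5: o_5 = (1.8750, 0.4845, -5.7631)
after link 6: o_6 = (1.2010, 1.3840, -7.6962)

1.201 1.384 -7.696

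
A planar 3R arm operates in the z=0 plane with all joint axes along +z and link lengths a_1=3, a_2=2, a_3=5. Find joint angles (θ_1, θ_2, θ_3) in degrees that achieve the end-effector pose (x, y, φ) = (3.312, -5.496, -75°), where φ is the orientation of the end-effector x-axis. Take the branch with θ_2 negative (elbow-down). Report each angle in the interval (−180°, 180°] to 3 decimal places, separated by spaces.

wrist centre = target − a_3·(cos φ, sin φ) = (2.0179, -0.6664)
cos θ_2 = (4.5160−3²−2²)/(2·3·2) = -0.7070; θ_2 = -134.9914° (elbow-down)
β = atan2(-0.6664,2.0179) = -18.2747°; ψ = atan2(-1.4144,1.5860) = -41.7272°
θ_1 = β − ψ = 23.4525°
θ_3 = φ − θ_1 − θ_2 = 36.5389° (wrapped to (-180°,180°])

23.452 -134.991 36.539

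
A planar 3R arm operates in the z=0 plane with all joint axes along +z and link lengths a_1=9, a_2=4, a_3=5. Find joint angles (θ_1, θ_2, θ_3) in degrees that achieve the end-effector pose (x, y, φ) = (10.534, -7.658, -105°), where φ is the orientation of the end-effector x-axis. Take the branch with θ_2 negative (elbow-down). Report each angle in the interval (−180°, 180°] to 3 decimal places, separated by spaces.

wrist centre = target − a_3·(cos φ, sin φ) = (11.8281, -2.8284)
cos θ_2 = (147.9035−9²−4²)/(2·9·4) = 0.7070; θ_2 = -45.0092° (elbow-down)
β = atan2(-2.8284,11.8281) = -13.4482°; ψ = atan2(-2.8289,11.8280) = -13.4507°
θ_1 = β − ψ = 0.0025°
θ_3 = φ − θ_1 − θ_2 = -59.9933° (wrapped to (-180°,180°])

0.002 -45.009 -59.993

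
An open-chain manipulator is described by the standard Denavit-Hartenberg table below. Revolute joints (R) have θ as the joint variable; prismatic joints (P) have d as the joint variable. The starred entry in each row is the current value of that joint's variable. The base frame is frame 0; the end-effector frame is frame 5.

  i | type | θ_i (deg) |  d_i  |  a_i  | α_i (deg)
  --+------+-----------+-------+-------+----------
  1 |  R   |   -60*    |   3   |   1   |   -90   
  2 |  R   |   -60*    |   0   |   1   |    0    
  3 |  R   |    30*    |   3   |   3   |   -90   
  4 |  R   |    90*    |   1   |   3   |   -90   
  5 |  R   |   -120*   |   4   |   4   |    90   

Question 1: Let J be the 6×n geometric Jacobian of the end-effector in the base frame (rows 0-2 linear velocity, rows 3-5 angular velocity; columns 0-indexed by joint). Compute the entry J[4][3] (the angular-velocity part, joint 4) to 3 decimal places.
-0.433

axis z_3 = (0.2500,-0.4330,-0.8660); lever o_n−o_3 = (-1.4821,0.5670,-5.8660)
cross product → J_v[:, 3] = (3.0311,2.7500,-0.5000)
J_ω[:, 3] = z_3
entry J[4][3] = -0.4330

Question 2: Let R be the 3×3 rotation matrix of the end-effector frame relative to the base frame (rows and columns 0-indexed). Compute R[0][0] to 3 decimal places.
End-effector x-axis (col 0 of R) = (0.6495,-0.1250,-0.7500)
R[0][0] = 0.6495

0.650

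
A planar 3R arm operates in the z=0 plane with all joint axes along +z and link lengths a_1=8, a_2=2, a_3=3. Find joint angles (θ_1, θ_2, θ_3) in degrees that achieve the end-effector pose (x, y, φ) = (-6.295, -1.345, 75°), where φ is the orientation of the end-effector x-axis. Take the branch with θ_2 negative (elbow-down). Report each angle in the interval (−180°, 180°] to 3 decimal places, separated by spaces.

-135.001 -89.988 -60.011

wrist centre = target − a_3·(cos φ, sin φ) = (-7.0715, -4.2428)
cos θ_2 = (68.0067−8²−2²)/(2·8·2) = 0.0002; θ_2 = -89.9881° (elbow-down)
β = atan2(-4.2428,-7.0715) = -149.0368°; ψ = atan2(-2.0000,8.0004) = -14.0355°
θ_1 = β − ψ = -135.0013°
θ_3 = φ − θ_1 − θ_2 = -60.0107° (wrapped to (-180°,180°])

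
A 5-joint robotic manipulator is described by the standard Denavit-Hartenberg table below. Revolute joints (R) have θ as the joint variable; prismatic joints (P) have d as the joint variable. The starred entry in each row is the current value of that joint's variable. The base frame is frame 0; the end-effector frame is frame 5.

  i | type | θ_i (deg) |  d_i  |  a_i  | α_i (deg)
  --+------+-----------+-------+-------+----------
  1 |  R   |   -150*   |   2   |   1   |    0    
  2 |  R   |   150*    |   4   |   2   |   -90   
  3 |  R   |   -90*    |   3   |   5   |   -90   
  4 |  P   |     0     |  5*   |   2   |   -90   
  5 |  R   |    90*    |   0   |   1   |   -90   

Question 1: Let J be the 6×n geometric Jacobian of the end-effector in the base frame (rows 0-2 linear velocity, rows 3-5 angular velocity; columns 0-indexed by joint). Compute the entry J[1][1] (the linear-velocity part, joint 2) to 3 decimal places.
axis z_1 = (0.0000,0.0000,1.0000); lever o_n−o_1 = (6.0000,3.0000,11.0000)
cross product → J_v[:, 1] = (-3.0000,6.0000,0.0000)
J_ω[:, 1] = z_1
entry J[1][1] = 6.0000

6.000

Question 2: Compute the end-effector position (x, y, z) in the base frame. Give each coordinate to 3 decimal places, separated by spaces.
after link 1: o_1 = (-0.8660, -0.5000, 2.0000)
after link 2: o_2 = (1.1340, -0.5000, 6.0000)
after link 3: o_3 = (1.1340, 2.5000, 11.0000)
after link 4: o_4 = (6.1340, 2.5000, 13.0000)
after link 5: o_5 = (5.1340, 2.5000, 13.0000)

5.134 2.500 13.000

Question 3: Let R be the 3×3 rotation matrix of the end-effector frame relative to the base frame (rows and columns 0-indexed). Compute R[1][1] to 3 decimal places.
End-effector y-axis (col 1 of R) = (-0.0000,1.0000,0.0000)
R[1][1] = 1.0000

1.000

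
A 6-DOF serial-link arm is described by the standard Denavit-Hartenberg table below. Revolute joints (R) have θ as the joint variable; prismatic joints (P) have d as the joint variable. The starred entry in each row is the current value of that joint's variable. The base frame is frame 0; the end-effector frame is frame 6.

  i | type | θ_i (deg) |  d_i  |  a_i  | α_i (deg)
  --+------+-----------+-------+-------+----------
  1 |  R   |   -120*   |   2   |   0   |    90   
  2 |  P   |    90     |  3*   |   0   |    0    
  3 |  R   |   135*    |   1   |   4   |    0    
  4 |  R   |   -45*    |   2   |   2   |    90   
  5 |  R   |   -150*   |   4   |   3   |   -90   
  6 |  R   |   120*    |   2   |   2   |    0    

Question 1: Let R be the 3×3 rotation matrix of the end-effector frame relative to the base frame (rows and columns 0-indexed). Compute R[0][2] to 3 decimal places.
1.000

End-effector z-axis (col 2 of R) = (1.0000,0.0000,0.0000)
R[0][2] = 1.0000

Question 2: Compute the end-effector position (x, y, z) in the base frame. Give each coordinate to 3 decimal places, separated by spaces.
after link 1: o_1 = (0.0000, 0.0000, 2.0000)
after link 2: o_2 = (-2.5981, 1.5000, 2.0000)
after link 3: o_3 = (-2.0499, 4.4495, -0.8284)
after link 4: o_4 = (-2.7819, 7.1815, -0.8284)
after link 5: o_5 = (-2.7819, 4.1815, 3.1716)
after link 6: o_6 = (-0.7819, 5.1815, 1.4395)

-0.782 5.182 1.440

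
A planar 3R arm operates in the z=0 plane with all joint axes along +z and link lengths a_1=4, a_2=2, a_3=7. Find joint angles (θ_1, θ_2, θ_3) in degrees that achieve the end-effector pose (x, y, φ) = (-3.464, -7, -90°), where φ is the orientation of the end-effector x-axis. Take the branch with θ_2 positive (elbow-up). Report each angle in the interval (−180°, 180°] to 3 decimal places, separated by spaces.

wrist centre = target − a_3·(cos φ, sin φ) = (-3.4640, 0.0000)
cos θ_2 = (11.9993−4²−2²)/(2·4·2) = -0.5000; θ_2 = 120.0029° (elbow-up)
β = atan2(0.0000,-3.4640) = 180.0000°; ψ = atan2(1.7320,2.9999) = 30.0000°
θ_1 = β − ψ = 150.0000°
θ_3 = φ − θ_1 − θ_2 = -0.0029° (wrapped to (-180°,180°])

150.000 120.003 -0.003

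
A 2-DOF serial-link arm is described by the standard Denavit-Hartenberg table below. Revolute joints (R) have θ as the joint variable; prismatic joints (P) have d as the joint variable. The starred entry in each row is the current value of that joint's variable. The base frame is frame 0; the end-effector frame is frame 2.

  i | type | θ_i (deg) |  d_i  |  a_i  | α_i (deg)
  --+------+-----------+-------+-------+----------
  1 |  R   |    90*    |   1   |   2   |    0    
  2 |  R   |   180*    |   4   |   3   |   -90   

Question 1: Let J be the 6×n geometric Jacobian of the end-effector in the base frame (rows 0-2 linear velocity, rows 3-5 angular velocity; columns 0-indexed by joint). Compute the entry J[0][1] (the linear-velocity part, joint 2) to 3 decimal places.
3.000

axis z_1 = (0.0000,0.0000,1.0000); lever o_n−o_1 = (-0.0000,-3.0000,4.0000)
cross product → J_v[:, 1] = (3.0000,-0.0000,0.0000)
J_ω[:, 1] = z_1
entry J[0][1] = 3.0000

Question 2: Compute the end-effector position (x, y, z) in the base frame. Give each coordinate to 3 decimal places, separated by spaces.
after link 1: o_1 = (0.0000, 2.0000, 1.0000)
after link 2: o_2 = (-0.0000, -1.0000, 5.0000)

-0.000 -1.000 5.000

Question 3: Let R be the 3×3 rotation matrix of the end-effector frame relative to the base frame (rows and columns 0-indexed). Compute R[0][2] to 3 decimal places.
1.000

End-effector z-axis (col 2 of R) = (1.0000,-0.0000,0.0000)
R[0][2] = 1.0000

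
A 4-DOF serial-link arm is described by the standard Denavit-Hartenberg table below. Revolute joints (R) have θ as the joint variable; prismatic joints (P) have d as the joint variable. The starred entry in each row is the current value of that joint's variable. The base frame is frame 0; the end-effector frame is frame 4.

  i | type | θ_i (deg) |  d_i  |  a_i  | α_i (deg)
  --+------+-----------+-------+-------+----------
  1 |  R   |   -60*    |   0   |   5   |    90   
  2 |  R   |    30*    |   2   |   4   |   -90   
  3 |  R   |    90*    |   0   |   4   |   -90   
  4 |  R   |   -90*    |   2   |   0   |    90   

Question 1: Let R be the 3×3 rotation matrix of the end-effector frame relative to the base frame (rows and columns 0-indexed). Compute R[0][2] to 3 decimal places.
End-effector z-axis (col 2 of R) = (-0.8660,-0.5000,0.0000)
R[0][2] = -0.8660

-0.866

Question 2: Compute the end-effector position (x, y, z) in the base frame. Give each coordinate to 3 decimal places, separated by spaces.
5.098 -4.830 1.000

after link 1: o_1 = (2.5000, -4.3301, 0.0000)
after link 2: o_2 = (2.5000, -8.3301, 2.0000)
after link 3: o_3 = (5.9641, -6.3301, 2.0000)
after link 4: o_4 = (5.0981, -4.8301, 1.0000)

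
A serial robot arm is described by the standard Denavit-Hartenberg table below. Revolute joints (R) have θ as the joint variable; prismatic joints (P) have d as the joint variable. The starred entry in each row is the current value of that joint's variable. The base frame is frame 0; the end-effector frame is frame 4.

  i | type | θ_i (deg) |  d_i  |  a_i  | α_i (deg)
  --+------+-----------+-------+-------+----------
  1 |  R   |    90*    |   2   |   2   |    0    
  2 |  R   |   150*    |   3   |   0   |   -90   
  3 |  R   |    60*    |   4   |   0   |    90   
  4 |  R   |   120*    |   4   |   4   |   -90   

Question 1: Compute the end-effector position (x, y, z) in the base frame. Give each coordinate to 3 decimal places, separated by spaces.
after link 1: o_1 = (0.0000, 2.0000, 2.0000)
after link 2: o_2 = (0.0000, 2.0000, 5.0000)
after link 3: o_3 = (3.4641, 0.0000, 5.0000)
after link 4: o_4 = (5.2321, -3.8660, 8.7321)

5.232 -3.866 8.732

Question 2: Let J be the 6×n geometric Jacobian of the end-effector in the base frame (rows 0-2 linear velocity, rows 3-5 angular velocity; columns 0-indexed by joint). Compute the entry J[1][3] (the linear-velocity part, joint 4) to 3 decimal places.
2.500

axis z_3 = (-0.4330,-0.7500,0.5000); lever o_n−o_3 = (1.7679,-3.8660,3.7321)
cross product → J_v[:, 3] = (-0.8660,2.5000,3.0000)
J_ω[:, 3] = z_3
entry J[1][3] = 2.5000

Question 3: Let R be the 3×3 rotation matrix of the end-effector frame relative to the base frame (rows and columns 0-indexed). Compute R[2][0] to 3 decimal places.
End-effector x-axis (col 0 of R) = (0.8750,-0.2165,0.4330)
R[2][0] = 0.4330

0.433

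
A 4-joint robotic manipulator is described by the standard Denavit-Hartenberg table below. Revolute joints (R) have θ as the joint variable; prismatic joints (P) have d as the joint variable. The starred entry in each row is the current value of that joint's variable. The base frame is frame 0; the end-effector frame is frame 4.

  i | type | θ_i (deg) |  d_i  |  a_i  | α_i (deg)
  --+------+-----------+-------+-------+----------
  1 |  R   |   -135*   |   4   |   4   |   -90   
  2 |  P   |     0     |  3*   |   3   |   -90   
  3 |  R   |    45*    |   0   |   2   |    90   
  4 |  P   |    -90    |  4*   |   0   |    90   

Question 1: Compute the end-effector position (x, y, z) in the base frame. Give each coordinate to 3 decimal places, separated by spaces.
-4.828 -11.071 4.000

after link 1: o_1 = (-2.8284, -2.8284, 4.0000)
after link 2: o_2 = (-2.8284, -7.0711, 4.0000)
after link 3: o_3 = (-4.8284, -7.0711, 4.0000)
after link 4: o_4 = (-4.8284, -11.0711, 4.0000)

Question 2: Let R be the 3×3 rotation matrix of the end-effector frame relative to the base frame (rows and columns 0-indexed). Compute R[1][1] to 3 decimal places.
End-effector y-axis (col 1 of R) = (0.0000,-1.0000,0.0000)
R[1][1] = -1.0000

-1.000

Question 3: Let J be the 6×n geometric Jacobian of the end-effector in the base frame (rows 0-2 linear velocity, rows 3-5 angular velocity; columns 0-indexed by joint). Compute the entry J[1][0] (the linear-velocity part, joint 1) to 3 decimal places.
axis z_0 = ẑ; lever o_n−o_0 = (-4.8284,-11.0711,4.0000)
cross product → J_v[:, 0] = (11.0711,-4.8284,0.0000)
J_ω[:, 0] = z_0
entry J[1][0] = -4.8284

-4.828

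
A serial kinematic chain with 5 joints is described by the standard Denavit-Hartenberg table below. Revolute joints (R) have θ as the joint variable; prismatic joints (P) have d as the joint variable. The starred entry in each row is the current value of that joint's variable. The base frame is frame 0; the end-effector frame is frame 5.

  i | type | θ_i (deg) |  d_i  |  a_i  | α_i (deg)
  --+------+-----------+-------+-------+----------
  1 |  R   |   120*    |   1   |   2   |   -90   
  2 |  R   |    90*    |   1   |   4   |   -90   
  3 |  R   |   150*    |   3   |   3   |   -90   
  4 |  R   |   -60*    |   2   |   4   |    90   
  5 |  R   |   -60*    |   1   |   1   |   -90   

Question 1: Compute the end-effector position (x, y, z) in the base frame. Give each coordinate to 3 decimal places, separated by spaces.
after link 1: o_1 = (-1.0000, 1.7321, 1.0000)
after link 2: o_2 = (-1.8660, 1.2321, -3.0000)
after link 3: o_3 = (0.9330, -0.6160, -0.4019)
after link 4: o_4 = (2.0311, -3.9821, 2.3301)
after link 5: o_5 = (2.8804, -4.5691, 1.3636)

2.880 -4.569 1.364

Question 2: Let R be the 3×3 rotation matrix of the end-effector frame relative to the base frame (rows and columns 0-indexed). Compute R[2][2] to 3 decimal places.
0.625

End-effector z-axis (col 2 of R) = (0.1875,-0.7578,0.6250)
R[2][2] = 0.6250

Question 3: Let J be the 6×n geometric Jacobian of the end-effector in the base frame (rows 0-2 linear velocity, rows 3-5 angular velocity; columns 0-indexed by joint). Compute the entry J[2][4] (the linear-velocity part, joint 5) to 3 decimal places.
axis z_4 = (-0.1250,-0.6495,-0.7500); lever o_n−o_4 = (0.8493,-0.5870,-0.9665)
cross product → J_v[:, 4] = (0.1875,-0.7578,0.6250)
J_ω[:, 4] = z_4
entry J[2][4] = 0.6250

0.625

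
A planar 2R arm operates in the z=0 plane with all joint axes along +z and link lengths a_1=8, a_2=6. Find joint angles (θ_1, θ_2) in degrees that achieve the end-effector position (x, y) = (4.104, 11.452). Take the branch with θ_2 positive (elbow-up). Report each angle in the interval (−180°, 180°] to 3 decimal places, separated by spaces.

cos θ_2 = (147.9911−8²−6²)/(2·8·6) = 0.4999; θ_2 = 60.0061° (elbow-up)
β = atan2(11.4520,4.1040) = 70.2841°; ψ = atan2(5.1965,10.9994) = 25.2875°
θ_1 = β − ψ = 44.9966°

44.997 60.006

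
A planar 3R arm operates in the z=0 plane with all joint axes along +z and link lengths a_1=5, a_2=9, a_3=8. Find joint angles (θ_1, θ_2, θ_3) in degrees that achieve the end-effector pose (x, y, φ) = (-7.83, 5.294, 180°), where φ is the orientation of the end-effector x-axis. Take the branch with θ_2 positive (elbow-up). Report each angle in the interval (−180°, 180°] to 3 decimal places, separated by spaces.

wrist centre = target − a_3·(cos φ, sin φ) = (0.1700, 5.2940)
cos θ_2 = (28.0553−5²−9²)/(2·5·9) = -0.8661; θ_2 = 150.0030° (elbow-up)
β = atan2(5.2940,0.1700) = 88.1608°; ψ = atan2(4.4996,-2.7945) = 121.8423°
θ_1 = β − ψ = -33.6816°
θ_3 = φ − θ_1 − θ_2 = 63.6785° (wrapped to (-180°,180°])

-33.682 150.003 63.679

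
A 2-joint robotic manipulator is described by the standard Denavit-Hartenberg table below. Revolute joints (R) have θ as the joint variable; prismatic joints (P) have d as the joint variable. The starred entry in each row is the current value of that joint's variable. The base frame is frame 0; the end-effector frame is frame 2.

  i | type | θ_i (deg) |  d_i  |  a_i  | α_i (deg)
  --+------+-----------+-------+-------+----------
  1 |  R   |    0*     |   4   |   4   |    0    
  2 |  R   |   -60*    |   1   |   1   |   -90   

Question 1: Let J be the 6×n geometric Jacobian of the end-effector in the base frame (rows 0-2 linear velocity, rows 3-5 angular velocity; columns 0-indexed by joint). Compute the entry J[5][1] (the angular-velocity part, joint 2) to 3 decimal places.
1.000

axis z_1 = (0.0000,0.0000,1.0000); lever o_n−o_1 = (0.5000,-0.8660,1.0000)
cross product → J_v[:, 1] = (0.8660,0.5000,-0.0000)
J_ω[:, 1] = z_1
entry J[5][1] = 1.0000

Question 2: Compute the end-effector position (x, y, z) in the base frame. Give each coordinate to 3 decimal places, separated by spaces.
after link 1: o_1 = (4.0000, 0.0000, 4.0000)
after link 2: o_2 = (4.5000, -0.8660, 5.0000)

4.500 -0.866 5.000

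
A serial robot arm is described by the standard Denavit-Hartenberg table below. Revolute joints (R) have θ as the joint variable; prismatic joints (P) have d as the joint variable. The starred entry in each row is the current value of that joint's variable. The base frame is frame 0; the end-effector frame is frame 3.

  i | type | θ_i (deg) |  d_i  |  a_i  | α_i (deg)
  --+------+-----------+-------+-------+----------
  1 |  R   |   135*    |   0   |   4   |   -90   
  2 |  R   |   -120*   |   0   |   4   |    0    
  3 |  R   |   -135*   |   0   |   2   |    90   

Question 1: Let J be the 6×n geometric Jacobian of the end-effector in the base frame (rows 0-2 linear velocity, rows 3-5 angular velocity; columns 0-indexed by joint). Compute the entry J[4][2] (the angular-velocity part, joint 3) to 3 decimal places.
-0.707

axis z_2 = (-0.7071,-0.7071,0.0000); lever o_n−o_2 = (0.3660,-0.3660,-1.9319)
cross product → J_v[:, 2] = (1.3660,-1.3660,0.5176)
J_ω[:, 2] = z_2
entry J[4][2] = -0.7071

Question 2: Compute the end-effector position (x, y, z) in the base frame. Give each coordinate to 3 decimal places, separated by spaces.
-1.048 1.048 1.532

after link 1: o_1 = (-2.8284, 2.8284, 0.0000)
after link 2: o_2 = (-1.4142, 1.4142, 3.4641)
after link 3: o_3 = (-1.0482, 1.0482, 1.5322)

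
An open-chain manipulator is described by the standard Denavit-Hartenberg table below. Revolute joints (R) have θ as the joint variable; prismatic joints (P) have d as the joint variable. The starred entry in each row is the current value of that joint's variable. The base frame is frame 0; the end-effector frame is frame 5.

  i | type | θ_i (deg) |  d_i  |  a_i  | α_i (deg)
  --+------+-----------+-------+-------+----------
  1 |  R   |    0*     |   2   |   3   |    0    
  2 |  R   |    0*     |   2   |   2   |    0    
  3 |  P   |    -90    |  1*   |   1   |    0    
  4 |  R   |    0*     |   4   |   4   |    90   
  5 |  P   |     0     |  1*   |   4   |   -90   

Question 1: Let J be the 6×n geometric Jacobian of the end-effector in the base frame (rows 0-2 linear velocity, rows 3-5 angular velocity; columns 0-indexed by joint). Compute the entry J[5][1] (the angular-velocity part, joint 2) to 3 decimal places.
1.000

axis z_1 = (0.0000,0.0000,1.0000); lever o_n−o_1 = (1.0000,-9.0000,7.0000)
cross product → J_v[:, 1] = (9.0000,1.0000,-0.0000)
J_ω[:, 1] = z_1
entry J[5][1] = 1.0000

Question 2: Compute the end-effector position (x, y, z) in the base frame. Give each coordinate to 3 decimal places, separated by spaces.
after link 1: o_1 = (3.0000, 0.0000, 2.0000)
after link 2: o_2 = (5.0000, 0.0000, 4.0000)
after link 3: o_3 = (5.0000, -1.0000, 5.0000)
after link 4: o_4 = (5.0000, -5.0000, 9.0000)
after link 5: o_5 = (4.0000, -9.0000, 9.0000)

4.000 -9.000 9.000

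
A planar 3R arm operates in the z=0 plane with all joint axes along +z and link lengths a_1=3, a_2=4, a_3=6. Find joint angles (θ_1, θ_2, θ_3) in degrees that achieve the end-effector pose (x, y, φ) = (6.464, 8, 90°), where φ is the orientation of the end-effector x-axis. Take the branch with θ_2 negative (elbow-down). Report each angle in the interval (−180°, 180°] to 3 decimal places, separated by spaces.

wrist centre = target − a_3·(cos φ, sin φ) = (6.4640, 2.0000)
cos θ_2 = (45.7833−3²−4²)/(2·3·4) = 0.8660; θ_2 = -30.0063° (elbow-down)
β = atan2(2.0000,6.4640) = 17.1924°; ψ = atan2(-2.0004,6.4639) = -17.1957°
θ_1 = β − ψ = 34.3881°
θ_3 = φ − θ_1 − θ_2 = 85.6182° (wrapped to (-180°,180°])

34.388 -30.006 85.618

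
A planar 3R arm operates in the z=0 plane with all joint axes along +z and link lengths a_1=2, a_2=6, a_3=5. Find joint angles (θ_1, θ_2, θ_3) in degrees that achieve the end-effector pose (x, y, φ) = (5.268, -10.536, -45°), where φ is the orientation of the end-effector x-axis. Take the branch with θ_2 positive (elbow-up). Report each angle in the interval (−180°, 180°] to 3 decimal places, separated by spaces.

-122.184 59.978 17.206

wrist centre = target − a_3·(cos φ, sin φ) = (1.7325, -7.0005)
cos θ_2 = (52.0080−2²−6²)/(2·2·6) = 0.5003; θ_2 = 59.9780° (elbow-up)
β = atan2(-7.0005,1.7325) = -76.0998°; ψ = atan2(5.1950,5.0020) = 46.0844°
θ_1 = β − ψ = -122.1842°
θ_3 = φ − θ_1 − θ_2 = 17.2061° (wrapped to (-180°,180°])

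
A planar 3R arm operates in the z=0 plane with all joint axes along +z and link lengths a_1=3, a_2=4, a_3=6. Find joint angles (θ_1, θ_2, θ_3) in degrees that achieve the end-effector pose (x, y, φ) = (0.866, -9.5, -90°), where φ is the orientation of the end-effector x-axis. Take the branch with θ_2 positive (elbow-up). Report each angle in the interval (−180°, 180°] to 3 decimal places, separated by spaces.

-150.000 120.000 -60.000

wrist centre = target − a_3·(cos φ, sin φ) = (0.8660, -3.5000)
cos θ_2 = (13.0000−3²−4²)/(2·3·4) = -0.5000; θ_2 = 120.0001° (elbow-up)
β = atan2(-3.5000,0.8660) = -76.1025°; ψ = atan2(3.4641,1.0000) = 73.8980°
θ_1 = β − ψ = -150.0005°
θ_3 = φ − θ_1 − θ_2 = -59.9996° (wrapped to (-180°,180°])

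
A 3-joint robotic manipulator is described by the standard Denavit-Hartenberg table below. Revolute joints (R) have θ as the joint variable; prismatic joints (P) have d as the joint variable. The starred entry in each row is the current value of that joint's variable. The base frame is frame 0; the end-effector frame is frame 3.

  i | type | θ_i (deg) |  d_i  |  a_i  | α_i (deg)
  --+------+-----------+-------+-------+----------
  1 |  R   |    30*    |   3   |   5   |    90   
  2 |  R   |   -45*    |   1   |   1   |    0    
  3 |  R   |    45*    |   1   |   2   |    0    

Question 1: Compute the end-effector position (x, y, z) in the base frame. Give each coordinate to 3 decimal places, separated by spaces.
after link 1: o_1 = (4.3301, 2.5000, 3.0000)
after link 2: o_2 = (5.4425, 1.9875, 2.2929)
after link 3: o_3 = (7.6746, 2.1215, 2.2929)

7.675 2.122 2.293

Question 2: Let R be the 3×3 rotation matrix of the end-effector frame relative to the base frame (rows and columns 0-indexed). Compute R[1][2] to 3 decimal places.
-0.866

End-effector z-axis (col 2 of R) = (0.5000,-0.8660,0.0000)
R[1][2] = -0.8660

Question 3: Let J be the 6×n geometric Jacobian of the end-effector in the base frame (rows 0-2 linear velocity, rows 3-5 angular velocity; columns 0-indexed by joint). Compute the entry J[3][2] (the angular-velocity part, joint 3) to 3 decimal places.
0.500

axis z_2 = (0.5000,-0.8660,0.0000); lever o_n−o_2 = (2.2321,0.1340,0.0000)
cross product → J_v[:, 2] = (-0.0000,0.0000,2.0000)
J_ω[:, 2] = z_2
entry J[3][2] = 0.5000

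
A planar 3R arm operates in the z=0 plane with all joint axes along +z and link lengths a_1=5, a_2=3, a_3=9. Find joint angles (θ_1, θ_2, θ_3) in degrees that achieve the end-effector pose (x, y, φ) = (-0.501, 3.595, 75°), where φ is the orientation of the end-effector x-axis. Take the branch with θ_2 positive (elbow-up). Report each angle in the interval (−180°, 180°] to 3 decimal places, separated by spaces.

wrist centre = target − a_3·(cos φ, sin φ) = (-2.8304, -5.0983)
cos θ_2 = (34.0040−5²−3²)/(2·5·3) = 0.0001; θ_2 = 89.9924° (elbow-up)
β = atan2(-5.0983,-2.8304) = -119.0371°; ψ = atan2(3.0000,5.0004) = 30.9617°
θ_1 = β − ψ = -149.9989°
θ_3 = φ − θ_1 − θ_2 = 135.0065° (wrapped to (-180°,180°])

-149.999 89.992 135.006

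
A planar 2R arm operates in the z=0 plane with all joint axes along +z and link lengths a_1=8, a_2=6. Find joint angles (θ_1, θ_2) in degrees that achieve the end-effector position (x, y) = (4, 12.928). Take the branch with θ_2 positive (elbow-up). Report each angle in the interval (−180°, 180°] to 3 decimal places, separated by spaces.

cos θ_2 = (183.1332−8²−6²)/(2·8·6) = 0.8660; θ_2 = 30.0063° (elbow-up)
β = atan2(12.9280,4.0000) = 72.8076°; ψ = atan2(3.0006,13.1958) = 12.8105°
θ_1 = β − ψ = 59.9971°

59.997 30.006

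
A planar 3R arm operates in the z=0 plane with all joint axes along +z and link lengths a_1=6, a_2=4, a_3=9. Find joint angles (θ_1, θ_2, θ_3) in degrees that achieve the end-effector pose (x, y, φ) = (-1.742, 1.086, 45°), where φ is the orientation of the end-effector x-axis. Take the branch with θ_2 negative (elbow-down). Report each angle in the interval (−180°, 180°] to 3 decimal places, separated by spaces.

wrist centre = target − a_3·(cos φ, sin φ) = (-8.1060, -5.2780)
cos θ_2 = (93.5635−6²−4²)/(2·6·4) = 0.8659; θ_2 = -30.0137° (elbow-down)
β = atan2(-5.2780,-8.1060) = -146.9310°; ψ = atan2(-2.0008,9.4636) = -11.9379°
θ_1 = β − ψ = -134.9932°
θ_3 = φ − θ_1 − θ_2 = -149.9931° (wrapped to (-180°,180°])

-134.993 -30.014 -149.993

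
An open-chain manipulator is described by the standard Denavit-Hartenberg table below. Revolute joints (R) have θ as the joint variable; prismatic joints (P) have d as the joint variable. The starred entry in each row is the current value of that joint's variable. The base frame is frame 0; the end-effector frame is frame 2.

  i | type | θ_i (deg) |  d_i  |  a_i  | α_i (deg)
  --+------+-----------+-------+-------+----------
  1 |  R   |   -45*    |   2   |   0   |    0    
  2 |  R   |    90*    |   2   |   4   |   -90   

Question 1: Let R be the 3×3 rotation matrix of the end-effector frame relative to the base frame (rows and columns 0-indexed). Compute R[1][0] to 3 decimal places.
0.707

End-effector x-axis (col 0 of R) = (0.7071,0.7071,0.0000)
R[1][0] = 0.7071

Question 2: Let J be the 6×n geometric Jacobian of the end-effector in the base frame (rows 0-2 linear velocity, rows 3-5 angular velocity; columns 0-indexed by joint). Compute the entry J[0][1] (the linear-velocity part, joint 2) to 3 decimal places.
axis z_1 = (0.0000,0.0000,1.0000); lever o_n−o_1 = (2.8284,2.8284,2.0000)
cross product → J_v[:, 1] = (-2.8284,2.8284,0.0000)
J_ω[:, 1] = z_1
entry J[0][1] = -2.8284

-2.828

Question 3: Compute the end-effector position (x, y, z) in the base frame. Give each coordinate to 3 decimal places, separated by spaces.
2.828 2.828 4.000

after link 1: o_1 = (0.0000, 0.0000, 2.0000)
after link 2: o_2 = (2.8284, 2.8284, 4.0000)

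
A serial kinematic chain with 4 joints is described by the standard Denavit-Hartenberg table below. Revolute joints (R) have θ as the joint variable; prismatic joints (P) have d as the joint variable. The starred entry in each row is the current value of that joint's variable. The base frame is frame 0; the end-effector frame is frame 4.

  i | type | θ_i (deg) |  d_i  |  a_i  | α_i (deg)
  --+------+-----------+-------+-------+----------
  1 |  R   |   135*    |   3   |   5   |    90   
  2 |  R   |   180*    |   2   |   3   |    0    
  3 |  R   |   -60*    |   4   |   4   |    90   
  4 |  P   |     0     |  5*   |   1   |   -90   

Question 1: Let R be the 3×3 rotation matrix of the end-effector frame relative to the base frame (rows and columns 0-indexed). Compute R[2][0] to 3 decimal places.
0.866

End-effector x-axis (col 0 of R) = (0.3536,-0.3536,0.8660)
R[2][0] = 0.8660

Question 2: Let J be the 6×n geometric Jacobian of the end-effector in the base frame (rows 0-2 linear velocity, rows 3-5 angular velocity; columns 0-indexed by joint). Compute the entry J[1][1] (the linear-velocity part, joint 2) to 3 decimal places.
axis z_1 = (0.7071,0.7071,0.0000); lever o_n−o_1 = (5.0699,3.4154,6.8301)
cross product → J_v[:, 1] = (4.8296,-4.8296,-1.1699)
J_ω[:, 1] = z_1
entry J[1][1] = -4.8296

-4.830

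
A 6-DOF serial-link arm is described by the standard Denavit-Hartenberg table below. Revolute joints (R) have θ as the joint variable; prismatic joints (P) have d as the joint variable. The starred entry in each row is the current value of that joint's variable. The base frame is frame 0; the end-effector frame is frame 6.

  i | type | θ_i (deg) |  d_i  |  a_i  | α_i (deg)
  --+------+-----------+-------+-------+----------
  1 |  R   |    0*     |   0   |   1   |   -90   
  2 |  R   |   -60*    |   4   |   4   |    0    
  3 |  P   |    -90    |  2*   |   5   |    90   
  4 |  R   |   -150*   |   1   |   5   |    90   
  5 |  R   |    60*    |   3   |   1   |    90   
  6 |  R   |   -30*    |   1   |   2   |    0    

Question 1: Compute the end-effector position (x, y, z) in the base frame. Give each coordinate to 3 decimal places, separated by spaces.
3.527 4.116 -0.150

after link 1: o_1 = (1.0000, 0.0000, 0.0000)
after link 2: o_2 = (3.0000, 4.0000, 3.4641)
after link 3: o_3 = (-1.3301, 6.0000, 5.9641)
after link 4: o_4 = (1.9199, 3.5000, 2.9330)
after link 5: o_5 = (3.1609, 5.8481, 1.2165)
after link 6: o_6 = (3.5269, 4.1160, -0.1495)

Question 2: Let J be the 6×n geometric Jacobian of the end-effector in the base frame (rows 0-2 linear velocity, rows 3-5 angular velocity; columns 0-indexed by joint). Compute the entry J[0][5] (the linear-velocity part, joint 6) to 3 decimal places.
axis z_5 = (0.8995,-0.4330,0.0580); lever o_n−o_5 = (0.3660,-1.7321,-1.3660)
cross product → J_v[:, 5] = (0.6920,1.2500,-1.3995)
J_ω[:, 5] = z_5
entry J[0][5] = 0.6920

0.692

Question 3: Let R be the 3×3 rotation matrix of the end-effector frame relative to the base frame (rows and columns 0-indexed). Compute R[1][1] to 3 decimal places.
0.625

End-effector y-axis (col 1 of R) = (0.3460,0.6250,-0.6998)
R[1][1] = 0.6250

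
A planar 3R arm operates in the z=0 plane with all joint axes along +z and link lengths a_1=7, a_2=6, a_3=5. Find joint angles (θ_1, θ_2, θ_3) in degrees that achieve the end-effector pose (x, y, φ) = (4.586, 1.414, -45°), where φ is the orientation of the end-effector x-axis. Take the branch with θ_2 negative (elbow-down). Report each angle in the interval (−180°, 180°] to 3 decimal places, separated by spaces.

134.998 -135.002 -44.996

wrist centre = target − a_3·(cos φ, sin φ) = (1.0505, 4.9495)
cos θ_2 = (25.6014−7²−6²)/(2·7·6) = -0.7071; θ_2 = -135.0016° (elbow-down)
β = atan2(4.9495,1.0505) = 78.0176°; ψ = atan2(-4.2425,2.7572) = -56.9799°
θ_1 = β − ψ = 134.9975°
θ_3 = φ − θ_1 − θ_2 = -44.9959° (wrapped to (-180°,180°])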